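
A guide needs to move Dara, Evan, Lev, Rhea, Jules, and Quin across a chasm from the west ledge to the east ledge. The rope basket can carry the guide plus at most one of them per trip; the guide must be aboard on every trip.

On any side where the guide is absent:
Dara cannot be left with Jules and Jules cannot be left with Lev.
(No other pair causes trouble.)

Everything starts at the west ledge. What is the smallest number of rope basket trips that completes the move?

13

Counting alone: the guide can take at most 1 across per trip to the east ledge, so moving all 6 needs at least 6 loaded trips out, with a return between consecutive ones — at least 11 crossings.
The safety rule pushes this higher. Following every safe sequence of crossings, the most of the 6 that can be at the east ledge as the rope basket arrives there on crossing 11 is 5 — never all 6.
So no plan with fewer than 13 crossings exists, and this one achieves 13:
1. Guide goes to the east ledge with Jules.
2. Guide goes back to the west ledge alone.
3. Guide goes to the east ledge with Dara.
4. Guide goes back to the west ledge with Jules.
5. Guide goes to the east ledge with Lev.
6. Guide goes back to the west ledge alone.
7. Guide goes to the east ledge with Evan.
8. Guide goes back to the west ledge alone.
9. Guide goes to the east ledge with Rhea.
10. Guide goes back to the west ledge alone.
11. Guide goes to the east ledge with Quin.
12. Guide goes back to the west ledge alone.
13. Guide goes to the east ledge with Jules.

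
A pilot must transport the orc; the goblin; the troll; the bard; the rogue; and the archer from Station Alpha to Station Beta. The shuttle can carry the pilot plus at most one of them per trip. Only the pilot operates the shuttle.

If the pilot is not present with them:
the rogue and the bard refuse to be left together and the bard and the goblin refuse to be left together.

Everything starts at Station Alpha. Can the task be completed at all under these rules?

Yes

1. Pilot goes to Station Beta with the bard.
2. Pilot goes back to Station Alpha alone.
3. Pilot goes to Station Beta with the orc.
4. Pilot goes back to Station Alpha alone.
5. Pilot goes to Station Beta with the goblin.
6. Pilot goes back to Station Alpha with the bard.
7. Pilot goes to Station Beta with the rogue.
8. Pilot goes back to Station Alpha alone.
9. Pilot goes to Station Beta with the troll.
10. Pilot goes back to Station Alpha alone.
11. Pilot goes to Station Beta with the archer.
12. Pilot goes back to Station Alpha alone.
13. Pilot goes to Station Beta with the bard.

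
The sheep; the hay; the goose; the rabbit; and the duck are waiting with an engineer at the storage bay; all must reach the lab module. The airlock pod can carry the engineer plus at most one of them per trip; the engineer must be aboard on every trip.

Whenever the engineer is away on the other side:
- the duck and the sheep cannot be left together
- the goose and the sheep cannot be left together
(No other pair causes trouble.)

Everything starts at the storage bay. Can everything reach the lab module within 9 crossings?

Counting alone: the engineer can take at most 1 across per trip to the lab module, so moving all 5 needs at least 5 loaded trips out, with a return between consecutive ones — at least 9 crossings.
The safety rule pushes this higher. Following every safe sequence of crossings, the most of the 5 that can be at the lab module as the airlock pod arrives there on crossing 9 is 4 — never all 5.
So the move cannot be finished within 9 crossings. (The shortest complete plan takes 11:)
1. Engineer goes to the lab module with the sheep.  [the storage bay: the duck, the goose, the hay, the rabbit | the lab module: the sheep]
2. Engineer goes back to the storage bay alone.  [the storage bay: the duck, the goose, the hay, the rabbit | the lab module: the sheep]
3. Engineer goes to the lab module with the hay.  [the storage bay: the duck, the goose, the rabbit | the lab module: the hay, the sheep]
4. Engineer goes back to the storage bay alone.  [the storage bay: the duck, the goose, the rabbit | the lab module: the hay, the sheep]
5. Engineer goes to the lab module with the goose.  [the storage bay: the duck, the rabbit | the lab module: the goose, the hay, the sheep]
6. Engineer goes back to the storage bay with the sheep.  [the storage bay: the duck, the rabbit, the sheep | the lab module: the goose, the hay]
7. Engineer goes to the lab module with the duck.  [the storage bay: the rabbit, the sheep | the lab module: the duck, the goose, the hay]
8. Engineer goes back to the storage bay alone.  [the storage bay: the rabbit, the sheep | the lab module: the duck, the goose, the hay]
9. Engineer goes to the lab module with the rabbit.  [the storage bay: the sheep | the lab module: the duck, the goose, the hay, the rabbit]
10. Engineer goes back to the storage bay alone.  [the storage bay: the sheep | the lab module: the duck, the goose, the hay, the rabbit]
11. Engineer goes to the lab module with the sheep.  [the storage bay: — | the lab module: the duck, the goose, the hay, the rabbit, the sheep]

No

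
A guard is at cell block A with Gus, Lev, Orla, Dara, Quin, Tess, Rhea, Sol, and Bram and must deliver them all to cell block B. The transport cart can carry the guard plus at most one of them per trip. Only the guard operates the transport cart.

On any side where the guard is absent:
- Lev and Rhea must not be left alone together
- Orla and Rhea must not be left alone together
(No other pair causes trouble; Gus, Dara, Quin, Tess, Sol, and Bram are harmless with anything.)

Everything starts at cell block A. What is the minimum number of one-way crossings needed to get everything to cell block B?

Counting alone: the guard can take at most 1 across per trip to cell block B, so moving all 9 needs at least 9 loaded trips out, with a return between consecutive ones — at least 17 crossings.
The safety rule pushes this higher. Following every safe sequence of crossings, the most of the 9 that can be at cell block B as the transport cart arrives there on crossing 17 is 8 — never all 9.
So no plan with fewer than 19 crossings exists, and this one achieves 19:
1. Guard goes to cell block B with Rhea.  [cell block A: Bram, Dara, Gus, Lev, Orla, Quin, Sol, Tess | cell block B: Rhea]
2. Guard goes back to cell block A alone.  [cell block A: Bram, Dara, Gus, Lev, Orla, Quin, Sol, Tess | cell block B: Rhea]
3. Guard goes to cell block B with Gus.  [cell block A: Bram, Dara, Lev, Orla, Quin, Sol, Tess | cell block B: Gus, Rhea]
4. Guard goes back to cell block A alone.  [cell block A: Bram, Dara, Lev, Orla, Quin, Sol, Tess | cell block B: Gus, Rhea]
5. Guard goes to cell block B with Lev.  [cell block A: Bram, Dara, Orla, Quin, Sol, Tess | cell block B: Gus, Lev, Rhea]
6. Guard goes back to cell block A with Rhea.  [cell block A: Bram, Dara, Orla, Quin, Rhea, Sol, Tess | cell block B: Gus, Lev]
7. Guard goes to cell block B with Orla.  [cell block A: Bram, Dara, Quin, Rhea, Sol, Tess | cell block B: Gus, Lev, Orla]
8. Guard goes back to cell block A alone.  [cell block A: Bram, Dara, Quin, Rhea, Sol, Tess | cell block B: Gus, Lev, Orla]
9. Guard goes to cell block B with Dara.  [cell block A: Bram, Quin, Rhea, Sol, Tess | cell block B: Dara, Gus, Lev, Orla]
10. Guard goes back to cell block A alone.  [cell block A: Bram, Quin, Rhea, Sol, Tess | cell block B: Dara, Gus, Lev, Orla]
11. Guard goes to cell block B with Quin.  [cell block A: Bram, Rhea, Sol, Tess | cell block B: Dara, Gus, Lev, Orla, Quin]
12. Guard goes back to cell block A alone.  [cell block A: Bram, Rhea, Sol, Tess | cell block B: Dara, Gus, Lev, Orla, Quin]
13. Guard goes to cell block B with Tess.  [cell block A: Bram, Rhea, Sol | cell block B: Dara, Gus, Lev, Orla, Quin, Tess]
14. Guard goes back to cell block A alone.  [cell block A: Bram, Rhea, Sol | cell block B: Dara, Gus, Lev, Orla, Quin, Tess]
15. Guard goes to cell block B with Sol.  [cell block A: Bram, Rhea | cell block B: Dara, Gus, Lev, Orla, Quin, Sol, Tess]
16. Guard goes back to cell block A alone.  [cell block A: Bram, Rhea | cell block B: Dara, Gus, Lev, Orla, Quin, Sol, Tess]
17. Guard goes to cell block B with Bram.  [cell block A: Rhea | cell block B: Bram, Dara, Gus, Lev, Orla, Quin, Sol, Tess]
18. Guard goes back to cell block A alone.  [cell block A: Rhea | cell block B: Bram, Dara, Gus, Lev, Orla, Quin, Sol, Tess]
19. Guard goes to cell block B with Rhea.  [cell block A: — | cell block B: Bram, Dara, Gus, Lev, Orla, Quin, Rhea, Sol, Tess]

19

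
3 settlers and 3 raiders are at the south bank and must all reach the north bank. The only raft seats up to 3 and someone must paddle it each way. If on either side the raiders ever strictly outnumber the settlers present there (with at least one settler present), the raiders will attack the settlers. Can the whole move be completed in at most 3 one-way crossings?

No

Counting alone: each trip to the north bank takes at most 3 across and each return brings at least 1 back, so after t trips out (and t−1 returns) at most 3t − (t−1) of the 6 are across; that first reaches 6 at t = 3, so at least 5 crossings are needed.
Since 3 < 5, 3 crossings cannot be enough. (The shortest complete plan in fact takes 5:)
1. 2 raiders → the north bank.  (the south bank: 3S 1R; the north bank: 0S 2R)
2. 1 raider ← the south bank.  (the south bank: 3S 2R; the north bank: 0S 1R)
3. 3 settlers → the north bank.  (the south bank: 0S 2R; the north bank: 3S 1R)
4. 1 raider ← the south bank.  (the south bank: 0S 3R; the north bank: 3S 0R)
5. 3 raiders → the north bank.  (the south bank: 0S 0R; the north bank: 3S 3R)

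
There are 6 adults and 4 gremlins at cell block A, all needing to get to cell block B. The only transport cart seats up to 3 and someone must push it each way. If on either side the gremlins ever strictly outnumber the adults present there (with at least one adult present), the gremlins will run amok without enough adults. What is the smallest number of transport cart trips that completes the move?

Counting alone: each trip to cell block B takes at most 3 across and each return brings at least 1 back, so after t trips out (and t−1 returns) at most 3t − (t−1) of the 10 are across; that first reaches 10 at t = 5, so at least 9 crossings are needed.
The plan below uses exactly 9 crossings, so it is optimal:
1. 2 gremlins → cell block B.  (cell block A: 6A 2G; cell block B: 0A 2G)
2. 1 gremlin ← cell block A.  (cell block A: 6A 3G; cell block B: 0A 1G)
3. 3 gremlins → cell block B.  (cell block A: 6A 0G; cell block B: 0A 4G)
4. 1 gremlin ← cell block A.  (cell block A: 6A 1G; cell block B: 0A 3G)
5. 3 adults → cell block B.  (cell block A: 3A 1G; cell block B: 3A 3G)
6. 1 gremlin ← cell block A.  (cell block A: 3A 2G; cell block B: 3A 2G)
7. 1 adult and 2 gremlins → cell block B.  (cell block A: 2A 0G; cell block B: 4A 4G)
8. 1 gremlin ← cell block A.  (cell block A: 2A 1G; cell block B: 4A 3G)
9. 2 adults and 1 gremlin → cell block B.  (cell block A: 0A 0G; cell block B: 6A 4G)

9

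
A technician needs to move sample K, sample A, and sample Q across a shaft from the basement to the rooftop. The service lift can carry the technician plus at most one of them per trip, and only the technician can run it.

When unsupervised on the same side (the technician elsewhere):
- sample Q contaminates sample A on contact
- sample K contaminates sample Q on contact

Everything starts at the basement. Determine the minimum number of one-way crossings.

Counting alone: the technician can take at most 1 across per trip to the rooftop, so moving all 3 needs at least 3 loaded trips out, with a return between consecutive ones — at least 5 crossings.
The safety rule pushes this higher. Following every safe sequence of crossings, the most of the 3 that can be at the rooftop as the service lift arrives there on crossing 5 is 2 — never all 3.
So no plan with fewer than 7 crossings exists, and this one achieves 7:
1. Technician goes to the rooftop with sample Q.
2. Technician goes back to the basement alone.
3. Technician goes to the rooftop with sample K.
4. Technician goes back to the basement with sample Q.
5. Technician goes to the rooftop with sample A.
6. Technician goes back to the basement alone.
7. Technician goes to the rooftop with sample Q.

7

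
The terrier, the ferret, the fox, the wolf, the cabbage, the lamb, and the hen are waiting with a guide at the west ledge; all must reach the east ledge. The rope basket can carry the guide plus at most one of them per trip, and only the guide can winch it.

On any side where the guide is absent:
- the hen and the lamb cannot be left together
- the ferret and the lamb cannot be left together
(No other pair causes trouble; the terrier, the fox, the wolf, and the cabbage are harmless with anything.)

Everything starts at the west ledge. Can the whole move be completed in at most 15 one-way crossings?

Yes

Yes — this plan uses 15 crossings (≤ 15):
1. Guide goes to the east ledge with the lamb.  [the west ledge: the cabbage, the ferret, the fox, the hen, the terrier, the wolf | the east ledge: the lamb]
2. Guide goes back to the west ledge alone.  [the west ledge: the cabbage, the ferret, the fox, the hen, the terrier, the wolf | the east ledge: the lamb]
3. Guide goes to the east ledge with the terrier.  [the west ledge: the cabbage, the ferret, the fox, the hen, the wolf | the east ledge: the lamb, the terrier]
4. Guide goes back to the west ledge alone.  [the west ledge: the cabbage, the ferret, the fox, the hen, the wolf | the east ledge: the lamb, the terrier]
5. Guide goes to the east ledge with the ferret.  [the west ledge: the cabbage, the fox, the hen, the wolf | the east ledge: the ferret, the lamb, the terrier]
6. Guide goes back to the west ledge with the lamb.  [the west ledge: the cabbage, the fox, the hen, the lamb, the wolf | the east ledge: the ferret, the terrier]
7. Guide goes to the east ledge with the hen.  [the west ledge: the cabbage, the fox, the lamb, the wolf | the east ledge: the ferret, the hen, the terrier]
8. Guide goes back to the west ledge alone.  [the west ledge: the cabbage, the fox, the lamb, the wolf | the east ledge: the ferret, the hen, the terrier]
9. Guide goes to the east ledge with the fox.  [the west ledge: the cabbage, the lamb, the wolf | the east ledge: the ferret, the fox, the hen, the terrier]
10. Guide goes back to the west ledge alone.  [the west ledge: the cabbage, the lamb, the wolf | the east ledge: the ferret, the fox, the hen, the terrier]
11. Guide goes to the east ledge with the wolf.  [the west ledge: the cabbage, the lamb | the east ledge: the ferret, the fox, the hen, the terrier, the wolf]
12. Guide goes back to the west ledge alone.  [the west ledge: the cabbage, the lamb | the east ledge: the ferret, the fox, the hen, the terrier, the wolf]
13. Guide goes to the east ledge with the cabbage.  [the west ledge: the lamb | the east ledge: the cabbage, the ferret, the fox, the hen, the terrier, the wolf]
14. Guide goes back to the west ledge alone.  [the west ledge: the lamb | the east ledge: the cabbage, the ferret, the fox, the hen, the terrier, the wolf]
15. Guide goes to the east ledge with the lamb.  [the west ledge: — | the east ledge: the cabbage, the ferret, the fox, the hen, the lamb, the terrier, the wolf]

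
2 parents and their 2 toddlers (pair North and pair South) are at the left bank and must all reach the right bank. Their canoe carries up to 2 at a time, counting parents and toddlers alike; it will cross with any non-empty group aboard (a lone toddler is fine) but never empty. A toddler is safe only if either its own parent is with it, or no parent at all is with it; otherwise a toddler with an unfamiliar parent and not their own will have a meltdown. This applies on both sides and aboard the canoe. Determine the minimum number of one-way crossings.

5

Counting alone: each trip to the right bank takes at most 2 across and each return brings at least 1 back, so after t trips out (and t−1 returns) at most 2t − (t−1) of the 4 are across; that first reaches 4 at t = 3, so at least 5 crossings are needed.
The plan below uses exactly 5 crossings, so it is optimal:
1. parent North and toddler North cross → the right bank.
2. parent North crosses ← the left bank.
3. parent North and parent South cross → the right bank.
4. parent South crosses ← the left bank.
5. parent South and toddler South cross → the right bank.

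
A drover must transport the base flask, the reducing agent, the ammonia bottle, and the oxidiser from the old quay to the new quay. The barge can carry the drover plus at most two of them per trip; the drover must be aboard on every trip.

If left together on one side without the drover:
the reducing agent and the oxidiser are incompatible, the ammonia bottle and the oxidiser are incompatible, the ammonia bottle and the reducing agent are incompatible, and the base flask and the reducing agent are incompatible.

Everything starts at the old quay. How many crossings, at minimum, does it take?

5

Counting alone: the drover can take at most 2 across per trip to the new quay, so moving all 4 needs at least 2 loaded trips out, with a return between consecutive ones — at least 3 crossings.
The safety rule pushes this higher. Following every safe sequence of crossings, the most of the 4 that can be at the new quay as the barge arrives there on crossing 3 is 3 — never all 4.
So no plan with fewer than 5 crossings exists, and this one achieves 5:
1. Drover goes to the new quay with the ammonia bottle and the reducing agent.  [the old quay: the base flask, the oxidiser | the new quay: the ammonia bottle, the reducing agent]
2. Drover goes back to the old quay with the reducing agent.  [the old quay: the base flask, the oxidiser, the reducing agent | the new quay: the ammonia bottle]
3. Drover goes to the new quay with the base flask and the reducing agent.  [the old quay: the oxidiser | the new quay: the ammonia bottle, the base flask, the reducing agent]
4. Drover goes back to the old quay with the reducing agent.  [the old quay: the oxidiser, the reducing agent | the new quay: the ammonia bottle, the base flask]
5. Drover goes to the new quay with the oxidiser and the reducing agent.  [the old quay: — | the new quay: the ammonia bottle, the base flask, the oxidiser, the reducing agent]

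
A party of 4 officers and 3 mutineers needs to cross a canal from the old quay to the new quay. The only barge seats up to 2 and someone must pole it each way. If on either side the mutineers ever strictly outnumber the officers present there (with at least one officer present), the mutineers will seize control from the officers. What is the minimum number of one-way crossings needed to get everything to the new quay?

11

Counting alone: each trip to the new quay takes at most 2 across and each return brings at least 1 back, so after t trips out (and t−1 returns) at most 2t − (t−1) of the 7 are across; that first reaches 7 at t = 6, so at least 11 crossings are needed.
The plan below uses exactly 11 crossings, so it is optimal:
1. 2 mutineers → the new quay.  (the old quay: 4O 1M; the new quay: 0O 2M)
2. 1 mutineer ← the old quay.  (the old quay: 4O 2M; the new quay: 0O 1M)
3. 2 mutineers → the new quay.  (the old quay: 4O 0M; the new quay: 0O 3M)
4. 1 mutineer ← the old quay.  (the old quay: 4O 1M; the new quay: 0O 2M)
5. 2 officers → the new quay.  (the old quay: 2O 1M; the new quay: 2O 2M)
6. 1 mutineer ← the old quay.  (the old quay: 2O 2M; the new quay: 2O 1M)
7. 1 officer and 1 mutineer → the new quay.  (the old quay: 1O 1M; the new quay: 3O 2M)
8. 1 officer ← the old quay.  (the old quay: 2O 1M; the new quay: 2O 2M)
9. 1 officer and 1 mutineer → the new quay.  (the old quay: 1O 0M; the new quay: 3O 3M)
10. 1 mutineer ← the old quay.  (the old quay: 1O 1M; the new quay: 3O 2M)
11. 1 officer and 1 mutineer → the new quay.  (the old quay: 0O 0M; the new quay: 4O 3M)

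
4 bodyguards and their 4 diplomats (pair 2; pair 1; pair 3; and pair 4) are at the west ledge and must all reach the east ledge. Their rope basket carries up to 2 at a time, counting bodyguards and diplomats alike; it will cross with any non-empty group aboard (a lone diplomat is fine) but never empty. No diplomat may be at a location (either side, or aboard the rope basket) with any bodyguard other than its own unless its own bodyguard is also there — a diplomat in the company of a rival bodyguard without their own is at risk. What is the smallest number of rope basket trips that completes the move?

Following every safe sequence of crossings from the start, the most of the 8 that can be at the east ledge as the rope basket arrives there on crossings 1, 3, 5 is 2, 3, 4 respectively; the best ever achieved is 4 of 8.
From crossing 7 on, no configuration arises that was not already reachable earlier: only 44 distinct safe configurations (who is on which side, and where the rope basket is) can ever be reached, none of them has everyone across, and every continuation just revisits them. So no valid plan exists.

impossible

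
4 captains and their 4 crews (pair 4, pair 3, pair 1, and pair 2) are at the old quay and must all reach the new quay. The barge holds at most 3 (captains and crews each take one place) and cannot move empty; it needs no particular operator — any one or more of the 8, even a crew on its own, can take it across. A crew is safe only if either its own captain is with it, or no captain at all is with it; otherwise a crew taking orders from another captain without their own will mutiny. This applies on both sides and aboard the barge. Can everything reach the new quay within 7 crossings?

No

Counting alone: each trip to the new quay takes at most 3 across and each return brings at least 1 back, so after t trips out (and t−1 returns) at most 3t − (t−1) of the 8 are across; that first reaches 8 at t = 4, so at least 7 crossings are needed.
The safety rule pushes this higher. Following every safe sequence of crossings, the most of the 8 that can be at the new quay as the barge arrives there on crossing 7 is 7 — never all 8.
So the move cannot be finished within 7 crossings. (The shortest complete plan takes 9:)
1. captain 4 and crew 4 cross → the new quay.
2. captain 4 crosses ← the old quay.
3. captain 3, captain 4, and crew 3 cross → the new quay.
4. captain 4 and crew 4 cross ← the old quay.
5. captain 1, captain 2, and captain 4 cross → the new quay.
6. crew 3 crosses ← the old quay.
7. crew 3 and crew 4 cross → the new quay.
8. crew 4 crosses ← the old quay.
9. crew 1, crew 2, and crew 4 cross → the new quay.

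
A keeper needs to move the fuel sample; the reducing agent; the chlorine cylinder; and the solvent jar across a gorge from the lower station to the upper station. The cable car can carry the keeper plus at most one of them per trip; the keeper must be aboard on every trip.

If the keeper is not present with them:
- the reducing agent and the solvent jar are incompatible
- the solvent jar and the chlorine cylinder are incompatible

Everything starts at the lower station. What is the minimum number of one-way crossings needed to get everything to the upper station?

9

Counting alone: the keeper can take at most 1 across per trip to the upper station, so moving all 4 needs at least 4 loaded trips out, with a return between consecutive ones — at least 7 crossings.
The safety rule pushes this higher. Following every safe sequence of crossings, the most of the 4 that can be at the upper station as the cable car arrives there on crossing 7 is 3 — never all 4.
So no plan with fewer than 9 crossings exists, and this one achieves 9:
1. Keeper goes to the upper station with the solvent jar.  [the lower station: the chlorine cylinder, the fuel sample, the reducing agent | the upper station: the solvent jar]
2. Keeper goes back to the lower station alone.  [the lower station: the chlorine cylinder, the fuel sample, the reducing agent | the upper station: the solvent jar]
3. Keeper goes to the upper station with the fuel sample.  [the lower station: the chlorine cylinder, the reducing agent | the upper station: the fuel sample, the solvent jar]
4. Keeper goes back to the lower station alone.  [the lower station: the chlorine cylinder, the reducing agent | the upper station: the fuel sample, the solvent jar]
5. Keeper goes to the upper station with the reducing agent.  [the lower station: the chlorine cylinder | the upper station: the fuel sample, the reducing agent, the solvent jar]
6. Keeper goes back to the lower station with the solvent jar.  [the lower station: the chlorine cylinder, the solvent jar | the upper station: the fuel sample, the reducing agent]
7. Keeper goes to the upper station with the chlorine cylinder.  [the lower station: the solvent jar | the upper station: the chlorine cylinder, the fuel sample, the reducing agent]
8. Keeper goes back to the lower station alone.  [the lower station: the solvent jar | the upper station: the chlorine cylinder, the fuel sample, the reducing agent]
9. Keeper goes to the upper station with the solvent jar.  [the lower station: — | the upper station: the chlorine cylinder, the fuel sample, the reducing agent, the solvent jar]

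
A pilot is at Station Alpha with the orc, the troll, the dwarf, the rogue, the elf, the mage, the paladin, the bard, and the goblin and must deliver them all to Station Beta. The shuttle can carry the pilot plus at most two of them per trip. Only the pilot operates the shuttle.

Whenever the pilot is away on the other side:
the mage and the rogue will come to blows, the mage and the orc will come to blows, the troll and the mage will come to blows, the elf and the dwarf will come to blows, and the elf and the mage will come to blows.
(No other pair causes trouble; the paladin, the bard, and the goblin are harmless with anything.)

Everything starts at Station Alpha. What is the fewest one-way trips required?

11

Counting alone: the pilot can take at most 2 across per trip to Station Beta, so moving all 9 needs at least 5 loaded trips out, with a return between consecutive ones — at least 9 crossings.
The safety rule pushes this higher. Following every safe sequence of crossings, the most of the 9 that can be at Station Beta as the shuttle arrives there on crossing 9 is 8 — never all 9.
So no plan with fewer than 11 crossings exists, and this one achieves 11:
1. Pilot goes to Station Beta with the dwarf and the mage.  [Station Alpha: the bard, the elf, the goblin, the orc, the paladin, the rogue, the troll | Station Beta: the dwarf, the mage]
2. Pilot goes back to Station Alpha alone.  [Station Alpha: the bard, the elf, the goblin, the orc, the paladin, the rogue, the troll | Station Beta: the dwarf, the mage]
3. Pilot goes to Station Beta with the paladin.  [Station Alpha: the bard, the elf, the goblin, the orc, the rogue, the troll | Station Beta: the dwarf, the mage, the paladin]
4. Pilot goes back to Station Alpha alone.  [Station Alpha: the bard, the elf, the goblin, the orc, the rogue, the troll | Station Beta: the dwarf, the mage, the paladin]
5. Pilot goes to Station Beta with the orc and the troll.  [Station Alpha: the bard, the elf, the goblin, the rogue | Station Beta: the dwarf, the mage, the orc, the paladin, the troll]
6. Pilot goes back to Station Alpha with the mage.  [Station Alpha: the bard, the elf, the goblin, the mage, the rogue | Station Beta: the dwarf, the orc, the paladin, the troll]
7. Pilot goes to Station Beta with the elf and the rogue.  [Station Alpha: the bard, the goblin, the mage | Station Beta: the dwarf, the elf, the orc, the paladin, the rogue, the troll]
8. Pilot goes back to Station Alpha with the dwarf.  [Station Alpha: the bard, the dwarf, the goblin, the mage | Station Beta: the elf, the orc, the paladin, the rogue, the troll]
9. Pilot goes to Station Beta with the bard and the goblin.  [Station Alpha: the dwarf, the mage | Station Beta: the bard, the elf, the goblin, the orc, the paladin, the rogue, the troll]
10. Pilot goes back to Station Alpha alone.  [Station Alpha: the dwarf, the mage | Station Beta: the bard, the elf, the goblin, the orc, the paladin, the rogue, the troll]
11. Pilot goes to Station Beta with the dwarf and the mage.  [Station Alpha: — | Station Beta: the bard, the dwarf, the elf, the goblin, the mage, the orc, the paladin, the rogue, the troll]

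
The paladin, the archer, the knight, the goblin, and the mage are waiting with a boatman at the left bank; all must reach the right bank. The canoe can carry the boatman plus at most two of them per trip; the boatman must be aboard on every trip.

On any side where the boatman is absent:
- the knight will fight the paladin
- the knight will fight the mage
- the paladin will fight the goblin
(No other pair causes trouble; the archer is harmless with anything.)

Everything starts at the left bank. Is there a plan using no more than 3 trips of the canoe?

Counting alone: the boatman can take at most 2 across per trip to the right bank, so moving all 5 needs at least 3 loaded trips out, with a return between consecutive ones — at least 5 crossings.
Since 3 < 5, 3 crossings cannot be enough. (The shortest complete plan in fact takes 5:)
1. Boatman goes to the right bank with the knight and the paladin.  [the left bank: the archer, the goblin, the mage | the right bank: the knight, the paladin]
2. Boatman goes back to the left bank with the paladin.  [the left bank: the archer, the goblin, the mage, the paladin | the right bank: the knight]
3. Boatman goes to the right bank with the archer and the goblin.  [the left bank: the mage, the paladin | the right bank: the archer, the goblin, the knight]
4. Boatman goes back to the left bank alone.  [the left bank: the mage, the paladin | the right bank: the archer, the goblin, the knight]
5. Boatman goes to the right bank with the mage and the paladin.  [the left bank: — | the right bank: the archer, the goblin, the knight, the mage, the paladin]

No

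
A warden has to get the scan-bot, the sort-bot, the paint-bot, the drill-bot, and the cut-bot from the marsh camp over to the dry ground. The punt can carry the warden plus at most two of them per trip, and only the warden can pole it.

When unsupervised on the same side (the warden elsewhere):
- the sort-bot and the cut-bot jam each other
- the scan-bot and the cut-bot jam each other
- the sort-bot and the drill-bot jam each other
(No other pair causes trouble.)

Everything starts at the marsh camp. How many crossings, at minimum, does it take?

5

Counting alone: the warden can take at most 2 across per trip to the dry ground, so moving all 5 needs at least 3 loaded trips out, with a return between consecutive ones — at least 5 crossings.
The plan below uses exactly 5 crossings, so it is optimal:
1. Warden goes to the dry ground with the scan-bot and the sort-bot.
2. Warden goes back to the marsh camp alone.
3. Warden goes to the dry ground with the paint-bot.
4. Warden goes back to the marsh camp alone.
5. Warden goes to the dry ground with the cut-bot and the drill-bot.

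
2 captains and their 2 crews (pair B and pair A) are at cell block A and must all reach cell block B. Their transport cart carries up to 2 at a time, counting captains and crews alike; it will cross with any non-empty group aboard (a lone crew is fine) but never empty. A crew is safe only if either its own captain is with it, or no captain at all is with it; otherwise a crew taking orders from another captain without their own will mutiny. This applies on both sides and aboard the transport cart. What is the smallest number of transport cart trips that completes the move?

Counting alone: each trip to cell block B takes at most 2 across and each return brings at least 1 back, so after t trips out (and t−1 returns) at most 2t − (t−1) of the 4 are across; that first reaches 4 at t = 3, so at least 5 crossings are needed.
The plan below uses exactly 5 crossings, so it is optimal:
1. captain B and crew B cross → cell block B.
2. captain B crosses ← cell block A.
3. captain A and captain B cross → cell block B.
4. captain A crosses ← cell block A.
5. captain A and crew A cross → cell block B.

5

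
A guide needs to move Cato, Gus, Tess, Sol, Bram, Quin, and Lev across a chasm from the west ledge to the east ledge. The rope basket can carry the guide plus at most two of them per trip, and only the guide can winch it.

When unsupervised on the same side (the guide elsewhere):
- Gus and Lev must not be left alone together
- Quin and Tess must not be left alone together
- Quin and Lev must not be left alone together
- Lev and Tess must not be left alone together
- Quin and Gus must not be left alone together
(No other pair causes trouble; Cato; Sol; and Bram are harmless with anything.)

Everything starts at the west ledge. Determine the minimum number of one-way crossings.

Counting alone: the guide can take at most 2 across per trip to the east ledge, so moving all 7 needs at least 4 loaded trips out, with a return between consecutive ones — at least 7 crossings.
The safety rule pushes this higher. Following every safe sequence of crossings, the most of the 7 that can be at the east ledge as the rope basket arrives there on crossings 7, 9 is 5, 6 respectively — never all 7.
So no plan with fewer than 11 crossings exists, and this one achieves 11:
1. Guide goes to the east ledge with Lev and Quin.
2. Guide goes back to the west ledge with Quin.
3. Guide goes to the east ledge with Cato and Quin.
4. Guide goes back to the west ledge with Quin.
5. Guide goes to the east ledge with Gus and Tess.
6. Guide goes back to the west ledge with Lev.
7. Guide goes to the east ledge with Quin and Sol.
8. Guide goes back to the west ledge with Quin.
9. Guide goes to the east ledge with Bram and Quin.
10. Guide goes back to the west ledge with Quin.
11. Guide goes to the east ledge with Lev and Quin.

11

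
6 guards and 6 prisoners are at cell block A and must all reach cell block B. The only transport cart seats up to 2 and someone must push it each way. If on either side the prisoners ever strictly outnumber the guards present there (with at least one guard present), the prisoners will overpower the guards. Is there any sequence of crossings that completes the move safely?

Following every safe sequence of crossings from the start, the most of the 12 that can be at cell block B as the transport cart arrives there on crossings 1, 3, 5, 7, 9 is 2, 3, 4, 5, 6 respectively; the best ever achieved is 6 of 12.
From crossing 11 on, no configuration arises that was not already reachable earlier: only 15 distinct safe configurations (who is on which side, and where the transport cart is) can ever be reached, none of them has everyone across, and every continuation just revisits them. They are: 0 guards + 0 prisoners across (transport cart back at the start); 0 guards + 1 prisoner across (transport cart there); 0 guards + 1 prisoner across (transport cart back at the start); 0 guards + 2 prisoners across (transport cart there); 0 guards + 2 prisoners across (transport cart back at the start); 0 guards + 3 prisoners across (transport cart there); 0 guards + 3 prisoners across (transport cart back at the start); 0 guards + 4 prisoners across (transport cart there); 0 guards + 4 prisoners across (transport cart back at the start); 0 guards + 5 prisoners across (transport cart there); 0 guards + 5 prisoners across (transport cart back at the start); 0 guards + 6 prisoners across (transport cart there); 1 guard + 1 prisoner across (transport cart there); 1 guard + 1 prisoner across (transport cart back at the start); 2 guards + 2 prisoners across (transport cart there). So no valid plan exists.

No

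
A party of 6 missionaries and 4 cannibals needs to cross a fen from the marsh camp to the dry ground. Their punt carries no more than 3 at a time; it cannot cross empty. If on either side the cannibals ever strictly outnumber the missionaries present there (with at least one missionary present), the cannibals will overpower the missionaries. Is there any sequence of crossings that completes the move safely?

1. 2 cannibals → the dry ground.  (the marsh camp: 6M 2C; the dry ground: 0M 2C)
2. 1 cannibal ← the marsh camp.  (the marsh camp: 6M 3C; the dry ground: 0M 1C)
3. 3 cannibals → the dry ground.  (the marsh camp: 6M 0C; the dry ground: 0M 4C)
4. 1 cannibal ← the marsh camp.  (the marsh camp: 6M 1C; the dry ground: 0M 3C)
5. 3 missionaries → the dry ground.  (the marsh camp: 3M 1C; the dry ground: 3M 3C)
6. 1 cannibal ← the marsh camp.  (the marsh camp: 3M 2C; the dry ground: 3M 2C)
7. 1 missionary and 2 cannibals → the dry ground.  (the marsh camp: 2M 0C; the dry ground: 4M 4C)
8. 1 cannibal ← the marsh camp.  (the marsh camp: 2M 1C; the dry ground: 4M 3C)
9. 2 missionaries and 1 cannibal → the dry ground.  (the marsh camp: 0M 0C; the dry ground: 6M 4C)

Yes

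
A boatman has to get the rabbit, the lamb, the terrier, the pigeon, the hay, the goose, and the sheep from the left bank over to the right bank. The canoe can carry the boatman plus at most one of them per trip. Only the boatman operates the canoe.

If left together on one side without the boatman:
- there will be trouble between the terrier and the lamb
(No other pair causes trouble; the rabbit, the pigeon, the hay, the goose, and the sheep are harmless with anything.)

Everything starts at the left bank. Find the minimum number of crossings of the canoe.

Counting alone: the boatman can take at most 1 across per trip to the right bank, so moving all 7 needs at least 7 loaded trips out, with a return between consecutive ones — at least 13 crossings.
The plan below uses exactly 13 crossings, so it is optimal:
1. Boatman goes to the right bank with the lamb.
2. Boatman goes back to the left bank alone.
3. Boatman goes to the right bank with the rabbit.
4. Boatman goes back to the left bank alone.
5. Boatman goes to the right bank with the pigeon.
6. Boatman goes back to the left bank alone.
7. Boatman goes to the right bank with the hay.
8. Boatman goes back to the left bank alone.
9. Boatman goes to the right bank with the goose.
10. Boatman goes back to the left bank alone.
11. Boatman goes to the right bank with the sheep.
12. Boatman goes back to the left bank alone.
13. Boatman goes to the right bank with the terrier.

13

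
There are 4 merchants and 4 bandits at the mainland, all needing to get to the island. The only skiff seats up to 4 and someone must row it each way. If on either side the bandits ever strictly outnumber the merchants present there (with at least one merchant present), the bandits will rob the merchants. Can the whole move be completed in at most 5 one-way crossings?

Yes

Yes — this plan uses 5 crossings (≤ 5):
1. 2 bandits → the island.  (the mainland: 4M 2B; the island: 0M 2B)
2. 1 bandit ← the mainland.  (the mainland: 4M 3B; the island: 0M 1B)
3. 4 merchants → the island.  (the mainland: 0M 3B; the island: 4M 1B)
4. 1 bandit ← the mainland.  (the mainland: 0M 4B; the island: 4M 0B)
5. 4 bandits → the island.  (the mainland: 0M 0B; the island: 4M 4B)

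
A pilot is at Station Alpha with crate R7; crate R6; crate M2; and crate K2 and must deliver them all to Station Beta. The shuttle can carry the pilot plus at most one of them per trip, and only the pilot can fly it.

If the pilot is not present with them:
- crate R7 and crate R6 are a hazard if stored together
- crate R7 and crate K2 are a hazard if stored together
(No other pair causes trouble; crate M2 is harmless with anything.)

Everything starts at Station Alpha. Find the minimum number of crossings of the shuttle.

Counting alone: the pilot can take at most 1 across per trip to Station Beta, so moving all 4 needs at least 4 loaded trips out, with a return between consecutive ones — at least 7 crossings.
The safety rule pushes this higher. Following every safe sequence of crossings, the most of the 4 that can be at Station Beta as the shuttle arrives there on crossing 7 is 3 — never all 4.
So no plan with fewer than 9 crossings exists, and this one achieves 9:
1. Pilot goes to Station Beta with crate R7.
2. Pilot goes back to Station Alpha alone.
3. Pilot goes to Station Beta with crate R6.
4. Pilot goes back to Station Alpha with crate R7.
5. Pilot goes to Station Beta with crate K2.
6. Pilot goes back to Station Alpha alone.
7. Pilot goes to Station Beta with crate M2.
8. Pilot goes back to Station Alpha alone.
9. Pilot goes to Station Beta with crate R7.

9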